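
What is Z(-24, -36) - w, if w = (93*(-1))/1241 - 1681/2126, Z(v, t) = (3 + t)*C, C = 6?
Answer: -520112629/2638366 ≈ -197.13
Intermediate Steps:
Z(v, t) = 18 + 6*t (Z(v, t) = (3 + t)*6 = 18 + 6*t)
w = -2283839/2638366 (w = -93*1/1241 - 1681*1/2126 = -93/1241 - 1681/2126 = -2283839/2638366 ≈ -0.86563)
Z(-24, -36) - w = (18 + 6*(-36)) - 1*(-2283839/2638366) = (18 - 216) + 2283839/2638366 = -198 + 2283839/2638366 = -520112629/2638366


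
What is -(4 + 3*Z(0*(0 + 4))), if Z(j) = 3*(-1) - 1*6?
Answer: 23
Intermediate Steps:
Z(j) = -9 (Z(j) = -3 - 6 = -9)
-(4 + 3*Z(0*(0 + 4))) = -(4 + 3*(-9)) = -(4 - 27) = -1*(-23) = 23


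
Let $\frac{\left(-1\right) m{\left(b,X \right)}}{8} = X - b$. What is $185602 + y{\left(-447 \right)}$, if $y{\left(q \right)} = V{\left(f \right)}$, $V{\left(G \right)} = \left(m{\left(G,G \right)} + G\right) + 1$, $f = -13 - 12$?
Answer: $185578$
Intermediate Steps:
$m{\left(b,X \right)} = - 8 X + 8 b$ ($m{\left(b,X \right)} = - 8 \left(X - b\right) = - 8 X + 8 b$)
$f = -25$ ($f = -13 - 12 = -25$)
$V{\left(G \right)} = 1 + G$ ($V{\left(G \right)} = \left(\left(- 8 G + 8 G\right) + G\right) + 1 = \left(0 + G\right) + 1 = G + 1 = 1 + G$)
$y{\left(q \right)} = -24$ ($y{\left(q \right)} = 1 - 25 = -24$)
$185602 + y{\left(-447 \right)} = 185602 - 24 = 185578$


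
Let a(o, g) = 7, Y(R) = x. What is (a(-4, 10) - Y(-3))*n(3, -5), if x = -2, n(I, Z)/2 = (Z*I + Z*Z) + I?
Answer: 234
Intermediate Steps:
n(I, Z) = 2*I + 2*Z² + 2*I*Z (n(I, Z) = 2*((Z*I + Z*Z) + I) = 2*((I*Z + Z²) + I) = 2*((Z² + I*Z) + I) = 2*(I + Z² + I*Z) = 2*I + 2*Z² + 2*I*Z)
Y(R) = -2
(a(-4, 10) - Y(-3))*n(3, -5) = (7 - 1*(-2))*(2*3 + 2*(-5)² + 2*3*(-5)) = (7 + 2)*(6 + 2*25 - 30) = 9*(6 + 50 - 30) = 9*26 = 234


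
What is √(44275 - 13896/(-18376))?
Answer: 34*√202083169/2297 ≈ 210.42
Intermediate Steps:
√(44275 - 13896/(-18376)) = √(44275 - 13896*(-1/18376)) = √(44275 + 1737/2297) = √(101701412/2297) = 34*√202083169/2297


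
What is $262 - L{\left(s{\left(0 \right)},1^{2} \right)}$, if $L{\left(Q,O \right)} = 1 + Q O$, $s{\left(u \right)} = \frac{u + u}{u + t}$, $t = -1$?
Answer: $261$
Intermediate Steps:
$s{\left(u \right)} = \frac{2 u}{-1 + u}$ ($s{\left(u \right)} = \frac{u + u}{u - 1} = \frac{2 u}{-1 + u}$)
$L{\left(Q,O \right)} = 1 + O Q$
$262 - L{\left(s{\left(0 \right)},1^{2} \right)} = 262 - \left(1 + 1^{2} \cdot 2 \cdot 0 \frac{1}{-1 + 0}\right) = 262 - \left(1 + 1 \cdot 2 \cdot 0 \frac{1}{-1}\right) = 262 - \left(1 + 1 \cdot 2 \cdot 0 \left(-1\right)\right) = 262 - \left(1 + 1 \cdot 0\right) = 262 - \left(1 + 0\right) = 262 - 1 = 261$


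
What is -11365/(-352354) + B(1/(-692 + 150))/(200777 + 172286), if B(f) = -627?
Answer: 4018935037/131450240302 ≈ 0.030574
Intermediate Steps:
-11365/(-352354) + B(1/(-692 + 150))/(200777 + 172286) = -11365/(-352354) - 627/(200777 + 172286) = -11365*(-1/352354) - 627/373063 = 11365/352354 - 627*1/373063 = 11365/352354 - 627/373063 = 4018935037/131450240302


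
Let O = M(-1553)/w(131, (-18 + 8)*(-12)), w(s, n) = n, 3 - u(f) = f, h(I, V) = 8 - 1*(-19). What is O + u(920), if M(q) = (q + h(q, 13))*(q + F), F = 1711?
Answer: -87787/30 ≈ -2926.2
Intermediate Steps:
h(I, V) = 27 (h(I, V) = 8 + 19 = 27)
u(f) = 3 - f
M(q) = (27 + q)*(1711 + q) (M(q) = (q + 27)*(q + 1711) = (27 + q)*(1711 + q))
O = -60277/30 (O = (46197 + (-1553)**2 + 1738*(-1553))/(((-18 + 8)*(-12))) = (46197 + 2411809 - 2699114)/((-10*(-12))) = -241108/120 = -241108*1/120 = -60277/30 ≈ -2009.2)
O + u(920) = -60277/30 + (3 - 1*920) = -60277/30 + (3 - 920) = -60277/30 - 917 = -87787/30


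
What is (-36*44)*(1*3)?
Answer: -4752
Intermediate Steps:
(-36*44)*(1*3) = -1584*3 = -4752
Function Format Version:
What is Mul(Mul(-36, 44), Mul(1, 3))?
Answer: -4752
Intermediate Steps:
Mul(Mul(-36, 44), Mul(1, 3)) = Mul(-1584, 3) = -4752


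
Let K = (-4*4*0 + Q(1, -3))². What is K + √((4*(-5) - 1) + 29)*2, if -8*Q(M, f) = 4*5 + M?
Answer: 441/64 + 4*√2 ≈ 12.547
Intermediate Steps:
Q(M, f) = -5/2 - M/8 (Q(M, f) = -(4*5 + M)/8 = -(20 + M)/8 = -5/2 - M/8)
K = 441/64 (K = (-4*4*0 + (-5/2 - ⅛*1))² = (-16*0 + (-5/2 - ⅛))² = (0 - 21/8)² = (-21/8)² = 441/64 ≈ 6.8906)
K + √((4*(-5) - 1) + 29)*2 = 441/64 + √((4*(-5) - 1) + 29)*2 = 441/64 + √((-20 - 1) + 29)*2 = 441/64 + √(-21 + 29)*2 = 441/64 + √8*2 = 441/64 + (2*√2)*2 = 441/64 + 4*√2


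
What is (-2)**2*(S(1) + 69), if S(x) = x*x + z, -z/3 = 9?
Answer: 172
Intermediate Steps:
z = -27 (z = -3*9 = -27)
S(x) = -27 + x**2 (S(x) = x*x - 27 = x**2 - 27 = -27 + x**2)
(-2)**2*(S(1) + 69) = (-2)**2*((-27 + 1**2) + 69) = 4*((-27 + 1) + 69) = 4*(-26 + 69) = 4*43 = 172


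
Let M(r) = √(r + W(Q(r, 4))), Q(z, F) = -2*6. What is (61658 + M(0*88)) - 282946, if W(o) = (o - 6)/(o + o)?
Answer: -221288 + √3/2 ≈ -2.2129e+5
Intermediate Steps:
Q(z, F) = -12
W(o) = (-6 + o)/(2*o) (W(o) = (-6 + o)/((2*o)) = (-6 + o)*(1/(2*o)) = (-6 + o)/(2*o))
M(r) = √(¾ + r) (M(r) = √(r + (½)*(-6 - 12)/(-12)) = √(r + (½)*(-1/12)*(-18)) = √(r + ¾) = √(¾ + r))
(61658 + M(0*88)) - 282946 = (61658 + √(3 + 4*(0*88))/2) - 282946 = (61658 + √(3 + 4*0)/2) - 282946 = (61658 + √(3 + 0)/2) - 282946 = (61658 + √3/2) - 282946 = -221288 + √3/2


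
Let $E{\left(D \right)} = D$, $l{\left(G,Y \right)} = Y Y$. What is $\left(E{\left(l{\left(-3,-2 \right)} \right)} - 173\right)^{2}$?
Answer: $28561$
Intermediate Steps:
$l{\left(G,Y \right)} = Y^{2}$
$\left(E{\left(l{\left(-3,-2 \right)} \right)} - 173\right)^{2} = \left(\left(-2\right)^{2} - 173\right)^{2} = \left(4 - 173\right)^{2} = \left(-169\right)^{2} = 28561$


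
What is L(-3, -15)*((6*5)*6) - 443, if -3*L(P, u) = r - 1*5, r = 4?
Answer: -383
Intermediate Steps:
L(P, u) = ⅓ (L(P, u) = -(4 - 1*5)/3 = -(4 - 5)/3 = -⅓*(-1) = ⅓)
L(-3, -15)*((6*5)*6) - 443 = ((6*5)*6)/3 - 443 = (30*6)/3 - 443 = (⅓)*180 - 443 = 60 - 443 = -383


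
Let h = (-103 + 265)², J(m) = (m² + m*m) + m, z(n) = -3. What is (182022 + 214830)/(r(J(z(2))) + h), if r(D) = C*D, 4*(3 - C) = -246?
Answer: 264568/18141 ≈ 14.584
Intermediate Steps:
C = 129/2 (C = 3 - ¼*(-246) = 3 + 123/2 = 129/2 ≈ 64.500)
J(m) = m + 2*m² (J(m) = (m² + m²) + m = 2*m² + m = m + 2*m²)
r(D) = 129*D/2
h = 26244 (h = 162² = 26244)
(182022 + 214830)/(r(J(z(2))) + h) = (182022 + 214830)/(129*(-3*(1 + 2*(-3)))/2 + 26244) = 396852/(129*(-3*(1 - 6))/2 + 26244) = 396852/(129*(-3*(-5))/2 + 26244) = 396852/((129/2)*15 + 26244) = 396852/(1935/2 + 26244) = 396852/(54423/2) = 396852*(2/54423) = 264568/18141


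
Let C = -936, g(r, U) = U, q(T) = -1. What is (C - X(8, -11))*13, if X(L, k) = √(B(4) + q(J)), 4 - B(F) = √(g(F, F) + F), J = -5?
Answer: -12168 - 13*√(3 - 2*√2) ≈ -12173.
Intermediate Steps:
B(F) = 4 - √2*√F (B(F) = 4 - √(F + F) = 4 - √(2*F) = 4 - √2*√F)
X(L, k) = √(3 - 2*√2) (X(L, k) = √((4 - √2*√4) - 1) = √((4 - 1*√2*2) - 1) = √((4 - 2*√2) - 1) = √(3 - 2*√2))
(C - X(8, -11))*13 = (-936 - √(3 - 2*√2))*13 = -12168 - 13*√(3 - 2*√2)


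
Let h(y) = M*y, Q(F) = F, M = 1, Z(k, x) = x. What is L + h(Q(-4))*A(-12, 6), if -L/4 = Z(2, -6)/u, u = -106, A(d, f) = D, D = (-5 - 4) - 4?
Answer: 2744/53 ≈ 51.774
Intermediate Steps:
D = -13 (D = -9 - 4 = -13)
A(d, f) = -13
h(y) = y (h(y) = 1*y = y)
L = -12/53 (L = -(-24)/(-106) = -(-24)*(-1)/106 = -4*3/53 = -12/53 ≈ -0.22642)
L + h(Q(-4))*A(-12, 6) = -12/53 - 4*(-13) = -12/53 + 52 = 2744/53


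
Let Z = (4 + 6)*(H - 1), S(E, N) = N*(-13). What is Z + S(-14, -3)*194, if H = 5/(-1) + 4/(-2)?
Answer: 7486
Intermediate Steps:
S(E, N) = -13*N
H = -7 (H = 5*(-1) + 4*(-½) = -5 - 2 = -7)
Z = -80 (Z = (4 + 6)*(-7 - 1) = 10*(-8) = -80)
Z + S(-14, -3)*194 = -80 - 13*(-3)*194 = -80 + 39*194 = -80 + 7566 = 7486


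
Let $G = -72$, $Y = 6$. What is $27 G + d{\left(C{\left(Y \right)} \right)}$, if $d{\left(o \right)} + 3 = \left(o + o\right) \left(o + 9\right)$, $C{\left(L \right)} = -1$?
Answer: $-1963$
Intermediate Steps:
$d{\left(o \right)} = -3 + 2 o \left(9 + o\right)$ ($d{\left(o \right)} = -3 + \left(o + o\right) \left(o + 9\right) = -3 + 2 o \left(9 + o\right)$)
$27 G + d{\left(C{\left(Y \right)} \right)} = 27 \left(-72\right) + \left(-3 + 2 \left(-1\right)^{2} + 18 \left(-1\right)\right) = -1944 - 19 = -1963$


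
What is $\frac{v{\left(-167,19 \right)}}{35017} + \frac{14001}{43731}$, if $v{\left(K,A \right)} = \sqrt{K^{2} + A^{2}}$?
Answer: $\frac{4667}{14577} + \frac{5 \sqrt{1130}}{35017} \approx 0.32496$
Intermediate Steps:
$v{\left(K,A \right)} = \sqrt{A^{2} + K^{2}}$
$\frac{v{\left(-167,19 \right)}}{35017} + \frac{14001}{43731} = \frac{\sqrt{19^{2} + \left(-167\right)^{2}}}{35017} + \frac{14001}{43731} = \sqrt{361 + 27889} \cdot \frac{1}{35017} + 14001 \cdot \frac{1}{43731} = \sqrt{28250} \cdot \frac{1}{35017} + \frac{4667}{14577} = 5 \sqrt{1130} \cdot \frac{1}{35017} + \frac{4667}{14577} = \frac{5 \sqrt{1130}}{35017} + \frac{4667}{14577} = \frac{4667}{14577} + \frac{5 \sqrt{1130}}{35017}$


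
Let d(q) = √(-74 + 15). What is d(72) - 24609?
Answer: -24609 + I*√59 ≈ -24609.0 + 7.6811*I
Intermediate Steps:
d(q) = I*√59 (d(q) = √(-59) = I*√59)
d(72) - 24609 = I*√59 - 24609 = -24609 + I*√59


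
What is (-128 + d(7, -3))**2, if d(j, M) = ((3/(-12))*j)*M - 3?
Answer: 253009/16 ≈ 15813.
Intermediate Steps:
d(j, M) = -3 - M*j/4 (d(j, M) = ((3*(-1/12))*j)*M - 3 = (-j/4)*M - 3 = -M*j/4 - 3 = -3 - M*j/4)
(-128 + d(7, -3))**2 = (-128 + (-3 - 1/4*(-3)*7))**2 = (-128 + (-3 + 21/4))**2 = (-128 + 9/4)**2 = (-503/4)**2 = 253009/16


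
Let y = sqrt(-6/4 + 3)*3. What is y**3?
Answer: 81*sqrt(6)/4 ≈ 49.602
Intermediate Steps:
y = 3*sqrt(6)/2 (y = sqrt(-6*1/4 + 3)*3 = sqrt(-3/2 + 3)*3 = sqrt(3/2)*3 = (sqrt(6)/2)*3 = 3*sqrt(6)/2 ≈ 3.6742)
y**3 = (3*sqrt(6)/2)**3 = 81*sqrt(6)/4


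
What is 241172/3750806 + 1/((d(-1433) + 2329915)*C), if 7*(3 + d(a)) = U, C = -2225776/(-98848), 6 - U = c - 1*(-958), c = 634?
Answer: 19540054839168489/303894868401860281 ≈ 0.064299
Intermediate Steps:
U = -1586 (U = 6 - (634 - 1*(-958)) = 6 - (634 + 958) = 6 - 1*1592 = 6 - 1592 = -1586)
C = 139111/6178 (C = -2225776*(-1/98848) = 139111/6178 ≈ 22.517)
d(a) = -1607/7 (d(a) = -3 + (⅐)*(-1586) = -3 - 1586/7 = -1607/7)
241172/3750806 + 1/((d(-1433) + 2329915)*C) = 241172/3750806 + 1/((-1607/7 + 2329915)*(139111/6178)) = 241172*(1/3750806) + (6178/139111)/(16307798/7) = 120586/1875403 + (7/16307798)*(6178/139111) = 120586/1875403 + 3089/162042434827 = 19540054839168489/303894868401860281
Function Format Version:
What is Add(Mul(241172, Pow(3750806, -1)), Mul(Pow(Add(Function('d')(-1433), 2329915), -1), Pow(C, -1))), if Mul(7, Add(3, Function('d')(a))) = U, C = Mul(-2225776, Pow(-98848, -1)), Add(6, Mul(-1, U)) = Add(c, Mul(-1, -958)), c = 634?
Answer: Rational(19540054839168489, 303894868401860281) ≈ 0.064299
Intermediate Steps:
U = -1586 (U = Add(6, Mul(-1, Add(634, Mul(-1, -958)))) = Add(6, Mul(-1, Add(634, 958))) = Add(6, Mul(-1, 1592)) = Add(6, -1592) = -1586)
C = Rational(139111, 6178) (C = Mul(-2225776, Rational(-1, 98848)) = Rational(139111, 6178) ≈ 22.517)
Function('d')(a) = Rational(-1607, 7) (Function('d')(a) = Add(-3, Mul(Rational(1, 7), -1586)) = Add(-3, Rational(-1586, 7)) = Rational(-1607, 7))
Add(Mul(241172, Pow(3750806, -1)), Mul(Pow(Add(Function('d')(-1433), 2329915), -1), Pow(C, -1))) = Add(Mul(241172, Pow(3750806, -1)), Mul(Pow(Add(Rational(-1607, 7), 2329915), -1), Pow(Rational(139111, 6178), -1))) = Add(Mul(241172, Rational(1, 3750806)), Mul(Pow(Rational(16307798, 7), -1), Rational(6178, 139111))) = Add(Rational(120586, 1875403), Mul(Rational(7, 16307798), Rational(6178, 139111))) = Add(Rational(120586, 1875403), Rational(3089, 162042434827)) = Rational(19540054839168489, 303894868401860281)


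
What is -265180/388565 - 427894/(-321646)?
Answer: 8097054583/12498037799 ≈ 0.64787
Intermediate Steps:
-265180/388565 - 427894/(-321646) = -265180*1/388565 - 427894*(-1/321646) = -53036/77713 + 213947/160823 = 8097054583/12498037799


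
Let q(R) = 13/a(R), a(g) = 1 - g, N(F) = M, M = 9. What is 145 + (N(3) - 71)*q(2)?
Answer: 951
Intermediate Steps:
N(F) = 9
q(R) = 13/(1 - R)
145 + (N(3) - 71)*q(2) = 145 + (9 - 71)*(-13/(-1 + 2)) = 145 - (-806)/1 = 145 - (-806) = 145 - 62*(-13) = 145 + 806 = 951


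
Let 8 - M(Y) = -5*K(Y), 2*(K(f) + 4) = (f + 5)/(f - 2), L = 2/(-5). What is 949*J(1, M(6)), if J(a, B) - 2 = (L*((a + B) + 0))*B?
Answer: -980317/160 ≈ -6127.0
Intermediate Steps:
L = -⅖ (L = 2*(-⅕) = -⅖ ≈ -0.40000)
K(f) = -4 + (5 + f)/(2*(-2 + f)) (K(f) = -4 + ((f + 5)/(f - 2))/2 = -4 + ((5 + f)/(-2 + f))/2 = -4 + (5 + f)/(2*(-2 + f)))
M(Y) = 8 + 35*(3 - Y)/(2*(-2 + Y)) (M(Y) = 8 - (-5)*7*(3 - Y)/(2*(-2 + Y)) = 8 - (-35)*(3 - Y)/(2*(-2 + Y)) = 8 + 35*(3 - Y)/(2*(-2 + Y)))
J(a, B) = 2 + B*(-2*B/5 - 2*a/5) (J(a, B) = 2 + (-2*((a + B) + 0)/5)*B = 2 + (-2*((B + a) + 0)/5)*B = 2 + (-2*(B + a)/5)*B = 2 + (-2*B/5 - 2*a/5)*B = 2 + B*(-2*B/5 - 2*a/5))
949*J(1, M(6)) = 949*(2 - 2*(73 - 19*6)²/(4*(-2 + 6)²)/5 - ⅖*(73 - 19*6)/(2*(-2 + 6))*1) = 949*(2 - 2*(73 - 114)²/64/5 - ⅖*(½)*(73 - 114)/4*1) = 949*(2 - 2*((½)*(¼)*(-41))²/5 - ⅖*(½)*(¼)*(-41)*1) = 949*(2 - 2*(-41/8)²/5 - ⅖*(-41/8)*1) = 949*(2 - ⅖*1681/64 + 41/20) = 949*(2 - 1681/160 + 41/20) = 949*(-1033/160) = -980317/160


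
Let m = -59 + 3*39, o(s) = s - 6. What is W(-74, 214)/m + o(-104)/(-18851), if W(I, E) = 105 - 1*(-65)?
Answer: 1605525/546679 ≈ 2.9369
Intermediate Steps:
W(I, E) = 170 (W(I, E) = 105 + 65 = 170)
o(s) = -6 + s
m = 58 (m = -59 + 117 = 58)
W(-74, 214)/m + o(-104)/(-18851) = 170/58 + (-6 - 104)/(-18851) = 170*(1/58) - 110*(-1/18851) = 85/29 + 110/18851 = 1605525/546679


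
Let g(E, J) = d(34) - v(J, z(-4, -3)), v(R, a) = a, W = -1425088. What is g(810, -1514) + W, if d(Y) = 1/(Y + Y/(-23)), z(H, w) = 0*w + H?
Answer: -1065962809/748 ≈ -1.4251e+6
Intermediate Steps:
z(H, w) = H (z(H, w) = 0 + H = H)
d(Y) = 23/(22*Y) (d(Y) = 1/(Y + Y*(-1/23)) = 1/(Y - Y/23) = 1/(22*Y/23) = 23/(22*Y))
g(E, J) = 3015/748 (g(E, J) = (23/22)/34 - 1*(-4) = (23/22)*(1/34) + 4 = 23/748 + 4 = 3015/748)
g(810, -1514) + W = 3015/748 - 1425088 = -1065962809/748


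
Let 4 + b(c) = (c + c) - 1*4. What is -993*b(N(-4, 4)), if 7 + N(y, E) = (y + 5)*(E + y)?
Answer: 21846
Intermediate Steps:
N(y, E) = -7 + (5 + y)*(E + y) (N(y, E) = -7 + (y + 5)*(E + y) = -7 + (5 + y)*(E + y))
b(c) = -8 + 2*c (b(c) = -4 + ((c + c) - 1*4) = -4 + (2*c - 4) = -4 + (-4 + 2*c) = -8 + 2*c)
-993*b(N(-4, 4)) = -993*(-8 + 2*(-7 + (-4)² + 5*4 + 5*(-4) + 4*(-4))) = -993*(-8 + 2*(-7 + 16 + 20 - 20 - 16)) = -993*(-8 + 2*(-7)) = -993*(-8 - 14) = -993*(-22) = 21846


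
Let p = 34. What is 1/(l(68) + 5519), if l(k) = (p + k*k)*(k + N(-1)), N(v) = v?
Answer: 1/317605 ≈ 3.1486e-6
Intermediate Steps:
l(k) = (-1 + k)*(34 + k**2) (l(k) = (34 + k*k)*(k - 1) = (34 + k**2)*(-1 + k) = (-1 + k)*(34 + k**2))
1/(l(68) + 5519) = 1/((-34 + 68**3 - 1*68**2 + 34*68) + 5519) = 1/((-34 + 314432 - 1*4624 + 2312) + 5519) = 1/((-34 + 314432 - 4624 + 2312) + 5519) = 1/(312086 + 5519) = 1/317605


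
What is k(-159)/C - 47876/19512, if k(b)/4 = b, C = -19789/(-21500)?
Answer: -66938626541/96530742 ≈ -693.44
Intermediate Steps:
C = 19789/21500 (C = -19789*(-1/21500) = 19789/21500 ≈ 0.92042)
k(b) = 4*b
k(-159)/C - 47876/19512 = (4*(-159))/(19789/21500) - 47876/19512 = -636*21500/19789 - 47876*1/19512 = -13674000/19789 - 11969/4878 = -66938626541/96530742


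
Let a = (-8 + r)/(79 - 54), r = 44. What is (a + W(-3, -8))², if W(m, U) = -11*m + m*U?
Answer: 2134521/625 ≈ 3415.2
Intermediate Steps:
W(m, U) = -11*m + U*m
a = 36/25 (a = (-8 + 44)/(79 - 54) = 36/25 ≈ 1.4400)
(a + W(-3, -8))² = (36/25 - 3*(-11 - 8))² = (36/25 - 3*(-19))² = (36/25 + 57)² = (1461/25)² = 2134521/625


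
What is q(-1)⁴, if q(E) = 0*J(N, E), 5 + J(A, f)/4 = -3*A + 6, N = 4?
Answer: 0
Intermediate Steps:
J(A, f) = 4 - 12*A (J(A, f) = -20 + 4*(-3*A + 6) = -20 + 4*(6 - 3*A) = -20 + (24 - 12*A) = 4 - 12*A)
q(E) = 0 (q(E) = 0*(4 - 12*4) = 0*(4 - 48) = 0*(-44) = 0)
q(-1)⁴ = 0⁴ = 0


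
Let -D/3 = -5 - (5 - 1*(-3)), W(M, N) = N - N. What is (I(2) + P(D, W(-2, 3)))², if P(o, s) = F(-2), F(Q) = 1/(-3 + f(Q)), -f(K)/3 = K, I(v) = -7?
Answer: 400/9 ≈ 44.444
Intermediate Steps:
f(K) = -3*K
W(M, N) = 0
F(Q) = 1/(-3 - 3*Q)
D = 39 (D = -3*(-5 - (5 - 1*(-3))) = -3*(-5 - (5 + 3)) = -3*(-5 - 1*8) = -3*(-5 - 8) = -3*(-13) = 39)
P(o, s) = ⅓ (P(o, s) = -1/(3 + 3*(-2)) = -1/(3 - 6) = -1/(-3) = -1*(-⅓) = ⅓)
(I(2) + P(D, W(-2, 3)))² = (-7 + ⅓)² = (-20/3)² = 400/9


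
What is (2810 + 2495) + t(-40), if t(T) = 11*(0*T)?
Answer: 5305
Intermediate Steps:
t(T) = 0 (t(T) = 11*0 = 0)
(2810 + 2495) + t(-40) = (2810 + 2495) + 0 = 5305 + 0 = 5305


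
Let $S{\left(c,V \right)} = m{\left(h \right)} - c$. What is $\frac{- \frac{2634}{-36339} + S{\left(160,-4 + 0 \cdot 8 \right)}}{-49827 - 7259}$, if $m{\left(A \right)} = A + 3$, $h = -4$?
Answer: $\frac{1949315}{691482718} \approx 0.002819$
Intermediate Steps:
$m{\left(A \right)} = 3 + A$
$S{\left(c,V \right)} = -1 - c$ ($S{\left(c,V \right)} = \left(3 - 4\right) - c = -1 - c$)
$\frac{- \frac{2634}{-36339} + S{\left(160,-4 + 0 \cdot 8 \right)}}{-49827 - 7259} = \frac{- \frac{2634}{-36339} - 161}{-49827 - 7259} = \frac{\left(-2634\right) \left(- \frac{1}{36339}\right) - 161}{-57086} = \left(\frac{878}{12113} - 161\right) \left(- \frac{1}{57086}\right) = \left(- \frac{1949315}{12113}\right) \left(- \frac{1}{57086}\right) = \frac{1949315}{691482718}$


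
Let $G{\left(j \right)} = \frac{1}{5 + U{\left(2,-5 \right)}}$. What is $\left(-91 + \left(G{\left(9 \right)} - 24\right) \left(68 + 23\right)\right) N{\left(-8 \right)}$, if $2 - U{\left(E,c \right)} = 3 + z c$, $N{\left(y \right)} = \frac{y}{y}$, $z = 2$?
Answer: $- \frac{4537}{2} \approx -2268.5$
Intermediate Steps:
$N{\left(y \right)} = 1$
$U{\left(E,c \right)} = -1 - 2 c$ ($U{\left(E,c \right)} = 2 - \left(3 + 2 c\right) = -1 - 2 c$)
$G{\left(j \right)} = \frac{1}{14}$ ($G{\left(j \right)} = \frac{1}{5 - -9} = \frac{1}{5 + \left(-1 + 10\right)} = \frac{1}{5 + 9} = \frac{1}{14}$)
$\left(-91 + \left(G{\left(9 \right)} - 24\right) \left(68 + 23\right)\right) N{\left(-8 \right)} = \left(-91 + \left(\frac{1}{14} - 24\right) \left(68 + 23\right)\right) 1 = \left(-91 - \frac{4355}{2}\right) 1 = \left(- \frac{4537}{2}\right) 1 = - \frac{4537}{2}$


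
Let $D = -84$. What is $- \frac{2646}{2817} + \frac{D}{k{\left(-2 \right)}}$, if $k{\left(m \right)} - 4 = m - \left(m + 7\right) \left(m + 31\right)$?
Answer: $- \frac{15750}{44759} \approx -0.35188$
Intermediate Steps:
$k{\left(m \right)} = 4 + m - \left(7 + m\right) \left(31 + m\right)$ ($k{\left(m \right)} = 4 + \left(m - \left(m + 7\right) \left(m + 31\right)\right) = 4 + \left(m - \left(7 + m\right) \left(31 + m\right)\right) = 4 + m - \left(7 + m\right) \left(31 + m\right)$)
$- \frac{2646}{2817} + \frac{D}{k{\left(-2 \right)}} = - \frac{2646}{2817} - \frac{84}{-213 - \left(-2\right)^{2} - -74} = \left(-2646\right) \frac{1}{2817} - \frac{84}{-213 - 4 + 74} = - \frac{294}{313} - \frac{84}{-213 - 4 + 74} = - \frac{294}{313} - \frac{84}{-143} = - \frac{294}{313} - - \frac{84}{143} = - \frac{294}{313} + \frac{84}{143} = - \frac{15750}{44759}$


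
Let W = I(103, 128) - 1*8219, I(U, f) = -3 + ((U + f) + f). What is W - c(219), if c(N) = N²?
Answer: -55824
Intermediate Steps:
I(U, f) = -3 + U + 2*f (I(U, f) = -3 + (U + 2*f) = -3 + U + 2*f)
W = -7863 (W = (-3 + 103 + 2*128) - 1*8219 = (-3 + 103 + 256) - 8219 = 356 - 8219 = -7863)
W - c(219) = -7863 - 1*219² = -7863 - 1*47961 = -7863 - 47961 = -55824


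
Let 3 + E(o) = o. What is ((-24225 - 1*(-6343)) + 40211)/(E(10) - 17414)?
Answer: -22329/17407 ≈ -1.2828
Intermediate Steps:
E(o) = -3 + o
((-24225 - 1*(-6343)) + 40211)/(E(10) - 17414) = ((-24225 - 1*(-6343)) + 40211)/((-3 + 10) - 17414) = ((-24225 + 6343) + 40211)/(7 - 17414) = (-17882 + 40211)/(-17407) = 22329*(-1/17407) = -22329/17407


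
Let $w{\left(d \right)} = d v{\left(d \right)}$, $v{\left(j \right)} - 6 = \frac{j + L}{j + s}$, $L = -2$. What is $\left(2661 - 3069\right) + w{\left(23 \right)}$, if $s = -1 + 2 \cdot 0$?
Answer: $- \frac{5457}{22} \approx -248.05$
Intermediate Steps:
$s = -1$ ($s = -1 + 0 = -1$)
$v{\left(j \right)} = 6 + \frac{-2 + j}{-1 + j}$ ($v{\left(j \right)} = 6 + \frac{j - 2}{j - 1} = 6 + \frac{-2 + j}{-1 + j}$)
$w{\left(d \right)} = \frac{d \left(-8 + 7 d\right)}{-1 + d}$ ($w{\left(d \right)} = d \frac{-8 + 7 d}{-1 + d} = \frac{d \left(-8 + 7 d\right)}{-1 + d}$)
$\left(2661 - 3069\right) + w{\left(23 \right)} = \left(2661 - 3069\right) + \frac{23 \left(-8 + 7 \cdot 23\right)}{-1 + 23} = -408 + \frac{23 \left(-8 + 161\right)}{22} = -408 + 23 \cdot \frac{1}{22} \cdot 153 = -408 + \frac{3519}{22} = - \frac{5457}{22}$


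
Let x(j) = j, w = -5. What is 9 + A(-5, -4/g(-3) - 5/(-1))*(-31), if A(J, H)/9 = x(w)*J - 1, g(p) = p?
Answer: -6687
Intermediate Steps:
A(J, H) = -9 - 45*J (A(J, H) = 9*(-5*J - 1) = 9*(-1 - 5*J) = -9 - 45*J)
9 + A(-5, -4/g(-3) - 5/(-1))*(-31) = 9 + (-9 - 45*(-5))*(-31) = 9 + (-9 + 225)*(-31) = 9 + 216*(-31) = 9 - 6696 = -6687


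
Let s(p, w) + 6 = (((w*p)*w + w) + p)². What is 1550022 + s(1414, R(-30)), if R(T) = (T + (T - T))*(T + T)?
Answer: 20988888898593959812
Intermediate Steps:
R(T) = 2*T² (R(T) = (T + 0)*(2*T) = T*(2*T) = 2*T²)
s(p, w) = -6 + (p + w + p*w²)² (s(p, w) = -6 + (((w*p)*w + w) + p)² = -6 + (((p*w)*w + w) + p)² = -6 + ((p*w² + w) + p)² = -6 + ((w + p*w²) + p)² = -6 + (p + w + p*w²)²)
1550022 + s(1414, R(-30)) = 1550022 + (-6 + (1414 + 2*(-30)² + 1414*(2*(-30)²)²)²) = 1550022 + (-6 + (1414 + 2*900 + 1414*(2*900)²)²) = 1550022 + (-6 + (1414 + 1800 + 1414*1800²)²) = 1550022 + (-6 + (1414 + 1800 + 1414*3240000)²) = 1550022 + (-6 + (1414 + 1800 + 4581360000)²) = 1550022 + (-6 + 4581363214²) = 1550022 + (-6 + 20988888898592409796) = 1550022 + 20988888898592409790 = 20988888898593959812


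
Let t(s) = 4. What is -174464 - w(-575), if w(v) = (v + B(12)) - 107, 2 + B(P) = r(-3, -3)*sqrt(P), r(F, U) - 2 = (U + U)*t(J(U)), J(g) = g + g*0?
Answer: -173780 + 44*sqrt(3) ≈ -1.7370e+5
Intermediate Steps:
J(g) = g (J(g) = g + 0 = g)
r(F, U) = 2 + 8*U (r(F, U) = 2 + (U + U)*4 = 2 + (2*U)*4 = 2 + 8*U)
B(P) = -2 - 22*sqrt(P) (B(P) = -2 + (2 + 8*(-3))*sqrt(P) = -2 + (2 - 24)*sqrt(P) = -2 - 22*sqrt(P))
w(v) = -109 + v - 44*sqrt(3) (w(v) = (v + (-2 - 44*sqrt(3))) - 107 = (-2 + v - 44*sqrt(3)) - 107 = -109 + v - 44*sqrt(3))
-174464 - w(-575) = -174464 - (-109 - 575 - 44*sqrt(3)) = -174464 - (-684 - 44*sqrt(3)) = -174464 + (684 + 44*sqrt(3)) = -173780 + 44*sqrt(3)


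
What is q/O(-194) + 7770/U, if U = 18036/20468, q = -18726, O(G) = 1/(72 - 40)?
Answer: -887392666/1503 ≈ -5.9041e+5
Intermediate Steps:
O(G) = 1/32
U = 4509/5117 (U = 18036*(1/20468) = 4509/5117 ≈ 0.88118)
q/O(-194) + 7770/U = -18726/1/32 + 7770/(4509/5117) = -18726*32 + 7770*(5117/4509) = -599232 + 13253030/1503 = -887392666/1503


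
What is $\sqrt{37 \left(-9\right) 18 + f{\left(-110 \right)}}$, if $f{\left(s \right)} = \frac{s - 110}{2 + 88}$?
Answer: $\frac{4 i \sqrt{3373}}{3} \approx 77.437 i$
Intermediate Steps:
$f{\left(s \right)} = - \frac{11}{9} + \frac{s}{90}$ ($f{\left(s \right)} = \frac{-110 + s}{90} = \left(-110 + s\right) \frac{1}{90} = - \frac{11}{9} + \frac{s}{90}$)
$\sqrt{37 \left(-9\right) 18 + f{\left(-110 \right)}} = \sqrt{37 \left(-9\right) 18 + \left(- \frac{11}{9} + \frac{1}{90} \left(-110\right)\right)} = \sqrt{\left(-333\right) 18 - \frac{22}{9}} = \sqrt{-5994 - \frac{22}{9}} = \sqrt{- \frac{53968}{9}} = \frac{4 i \sqrt{3373}}{3}$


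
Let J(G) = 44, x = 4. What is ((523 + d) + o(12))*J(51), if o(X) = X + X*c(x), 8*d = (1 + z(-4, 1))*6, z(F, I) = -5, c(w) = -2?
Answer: 22352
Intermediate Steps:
d = -3 (d = ((1 - 5)*6)/8 = (-4*6)/8 = (⅛)*(-24) = -3)
o(X) = -X (o(X) = X + X*(-2) = X - 2*X = -X)
((523 + d) + o(12))*J(51) = ((523 - 3) - 1*12)*44 = (520 - 12)*44 = 508*44 = 22352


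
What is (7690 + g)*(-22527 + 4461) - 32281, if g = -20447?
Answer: 230435681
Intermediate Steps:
(7690 + g)*(-22527 + 4461) - 32281 = (7690 - 20447)*(-22527 + 4461) - 32281 = -12757*(-18066) - 32281 = 230467962 - 32281 = 230435681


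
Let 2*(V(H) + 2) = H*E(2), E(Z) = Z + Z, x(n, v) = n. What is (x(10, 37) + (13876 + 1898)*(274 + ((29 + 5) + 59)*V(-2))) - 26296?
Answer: -4506102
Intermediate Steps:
E(Z) = 2*Z
V(H) = -2 + 2*H (V(H) = -2 + (H*(2*2))/2 = -2 + (H*4)/2 = -2 + (4*H)/2 = -2 + 2*H)
(x(10, 37) + (13876 + 1898)*(274 + ((29 + 5) + 59)*V(-2))) - 26296 = (10 + (13876 + 1898)*(274 + ((29 + 5) + 59)*(-2 + 2*(-2)))) - 26296 = (10 + 15774*(274 + (34 + 59)*(-2 - 4))) - 26296 = (10 + 15774*(274 + 93*(-6))) - 26296 = (10 + 15774*(274 - 558)) - 26296 = (10 + 15774*(-284)) - 26296 = (10 - 4479816) - 26296 = -4479806 - 26296 = -4506102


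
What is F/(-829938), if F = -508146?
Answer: 84691/138323 ≈ 0.61227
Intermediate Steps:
F/(-829938) = -508146/(-829938) = -508146*(-1/829938) = 84691/138323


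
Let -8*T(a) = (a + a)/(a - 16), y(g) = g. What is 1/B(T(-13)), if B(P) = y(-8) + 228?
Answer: 1/220 ≈ 0.0045455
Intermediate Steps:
T(a) = -a/(4*(-16 + a)) (T(a) = -(a + a)/(8*(a - 16)) = -2*a/(8*(-16 + a)) = -a/(4*(-16 + a)))
B(P) = 220 (B(P) = -8 + 228 = 220)
1/B(T(-13)) = 1/220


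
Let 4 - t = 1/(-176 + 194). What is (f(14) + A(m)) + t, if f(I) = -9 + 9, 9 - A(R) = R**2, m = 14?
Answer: -3295/18 ≈ -183.06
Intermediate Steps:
t = 71/18 (t = 4 - 1/(-176 + 194) = 4 - 1/18 = 71/18 ≈ 3.9444)
A(R) = 9 - R**2
f(I) = 0
(f(14) + A(m)) + t = (0 + (9 - 1*14**2)) + 71/18 = (0 + (9 - 1*196)) + 71/18 = (0 + (9 - 196)) + 71/18 = (0 - 187) + 71/18 = -187 + 71/18 = -3295/18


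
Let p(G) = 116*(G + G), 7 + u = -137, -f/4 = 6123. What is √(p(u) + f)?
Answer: 10*I*√579 ≈ 240.62*I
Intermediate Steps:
f = -24492 (f = -4*6123 = -24492)
u = -144 (u = -7 - 137 = -144)
p(G) = 232*G (p(G) = 116*(2*G) = 232*G)
√(p(u) + f) = √(232*(-144) - 24492) = √(-33408 - 24492) = √(-57900) = 10*I*√579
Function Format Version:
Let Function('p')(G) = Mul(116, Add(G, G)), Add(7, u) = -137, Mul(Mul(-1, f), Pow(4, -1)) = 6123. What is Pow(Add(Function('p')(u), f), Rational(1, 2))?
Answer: Mul(10, I, Pow(579, Rational(1, 2))) ≈ Mul(240.62, I)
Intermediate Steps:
f = -24492 (f = Mul(-4, 6123) = -24492)
u = -144 (u = Add(-7, -137) = -144)
Function('p')(G) = Mul(232, G) (Function('p')(G) = Mul(116, Mul(2, G)) = Mul(232, G))
Pow(Add(Function('p')(u), f), Rational(1, 2)) = Pow(Add(Mul(232, -144), -24492), Rational(1, 2)) = Pow(Add(-33408, -24492), Rational(1, 2)) = Pow(-57900, Rational(1, 2)) = Mul(10, I, Pow(579, Rational(1, 2)))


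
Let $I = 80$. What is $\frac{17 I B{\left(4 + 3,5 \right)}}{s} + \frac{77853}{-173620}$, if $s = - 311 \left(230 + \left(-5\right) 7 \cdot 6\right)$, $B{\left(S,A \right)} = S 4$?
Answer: $- \frac{354784763}{53995820} \approx -6.5706$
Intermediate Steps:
$B{\left(S,A \right)} = 4 S$
$s = -6220$ ($s = - 311 \left(230 - 210\right) = \left(-311\right) 20 = -6220$)
$\frac{17 I B{\left(4 + 3,5 \right)}}{s} + \frac{77853}{-173620} = \frac{17 \cdot 80 \cdot 4 \left(4 + 3\right)}{-6220} + \frac{77853}{-173620} = 1360 \cdot 4 \cdot 7 \left(- \frac{1}{6220}\right) + 77853 \left(- \frac{1}{173620}\right) = 1360 \cdot 28 \left(- \frac{1}{6220}\right) - \frac{77853}{173620} = 38080 \left(- \frac{1}{6220}\right) - \frac{77853}{173620} = - \frac{1904}{311} - \frac{77853}{173620} = - \frac{354784763}{53995820}$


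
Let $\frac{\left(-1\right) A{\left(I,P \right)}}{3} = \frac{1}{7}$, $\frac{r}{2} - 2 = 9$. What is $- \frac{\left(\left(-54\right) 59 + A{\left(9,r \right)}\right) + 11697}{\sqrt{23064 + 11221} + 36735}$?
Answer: $- \frac{218845089}{944598158} + \frac{29787 \sqrt{34285}}{4722990790} \approx -0.23051$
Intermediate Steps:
$r = 22$ ($r = 4 + 2 \cdot 9 = 4 + 18 = 22$)
$A{\left(I,P \right)} = - \frac{3}{7}$
$- \frac{\left(\left(-54\right) 59 + A{\left(9,r \right)}\right) + 11697}{\sqrt{23064 + 11221} + 36735} = - \frac{\left(\left(-54\right) 59 - \frac{3}{7}\right) + 11697}{\sqrt{23064 + 11221} + 36735} = - \frac{\left(-3186 - \frac{3}{7}\right) + 11697}{\sqrt{34285} + 36735} = - \frac{- \frac{22305}{7} + 11697}{36735 + \sqrt{34285}} = - \frac{59574}{7 \left(36735 + \sqrt{34285}\right)}$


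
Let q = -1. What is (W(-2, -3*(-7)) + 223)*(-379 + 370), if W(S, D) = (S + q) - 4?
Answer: -1944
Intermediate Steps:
W(S, D) = -5 + S (W(S, D) = (S - 1) - 4 = (-1 + S) - 4 = -5 + S)
(W(-2, -3*(-7)) + 223)*(-379 + 370) = ((-5 - 2) + 223)*(-379 + 370) = (-7 + 223)*(-9) = 216*(-9) = -1944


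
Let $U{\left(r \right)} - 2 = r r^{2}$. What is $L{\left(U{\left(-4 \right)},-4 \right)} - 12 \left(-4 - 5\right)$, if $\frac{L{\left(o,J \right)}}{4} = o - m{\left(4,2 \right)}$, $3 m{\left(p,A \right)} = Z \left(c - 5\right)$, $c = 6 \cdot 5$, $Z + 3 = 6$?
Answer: $-240$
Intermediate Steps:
$Z = 3$ ($Z = -3 + 6 = 3$)
$c = 30$
$U{\left(r \right)} = 2 + r^{3}$ ($U{\left(r \right)} = 2 + r r^{2} = 2 + r^{3}$)
$m{\left(p,A \right)} = 25$ ($m{\left(p,A \right)} = \frac{3 \left(30 - 5\right)}{3} = \frac{3 \cdot 25}{3} = \frac{1}{3} \cdot 75 = 25$)
$L{\left(o,J \right)} = -100 + 4 o$ ($L{\left(o,J \right)} = 4 \left(o - 25\right) = 4 \left(-25 + o\right) = -100 + 4 o$)
$L{\left(U{\left(-4 \right)},-4 \right)} - 12 \left(-4 - 5\right) = \left(-100 + 4 \left(2 + \left(-4\right)^{3}\right)\right) - 12 \left(-4 - 5\right) = \left(-100 + 4 \left(2 - 64\right)\right) - -108 = \left(-100 + 4 \left(-62\right)\right) + 108 = \left(-100 - 248\right) + 108 = -348 + 108 = -240$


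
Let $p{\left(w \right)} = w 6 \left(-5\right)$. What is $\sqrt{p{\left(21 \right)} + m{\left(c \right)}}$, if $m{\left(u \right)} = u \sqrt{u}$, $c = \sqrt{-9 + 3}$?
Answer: $\sqrt{-630 + 6^{\frac{3}{4}} i^{\frac{3}{2}}} \approx 0.05388 + 25.154 i$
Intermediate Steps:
$c = i \sqrt{6}$ ($c = \sqrt{-6} = i \sqrt{6} \approx 2.4495 i$)
$m{\left(u \right)} = u^{\frac{3}{2}}$
$p{\left(w \right)} = - 30 w$ ($p{\left(w \right)} = 6 w \left(-5\right) = - 30 w$)
$\sqrt{p{\left(21 \right)} + m{\left(c \right)}} = \sqrt{\left(-30\right) 21 + \left(i \sqrt{6}\right)^{\frac{3}{2}}} = \sqrt{-630 + 6^{\frac{3}{4}} i^{\frac{3}{2}}}$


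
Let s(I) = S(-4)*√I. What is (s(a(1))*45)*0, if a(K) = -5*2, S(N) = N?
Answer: 0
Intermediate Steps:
a(K) = -10
s(I) = -4*√I
(s(a(1))*45)*0 = (-4*I*√10*45)*0 = -180*I*√10*0 = 0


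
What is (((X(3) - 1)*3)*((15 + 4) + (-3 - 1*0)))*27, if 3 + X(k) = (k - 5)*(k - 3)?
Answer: -5184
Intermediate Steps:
X(k) = -3 + (-5 + k)*(-3 + k) (X(k) = -3 + (k - 5)*(k - 3) = -3 + (-5 + k)*(-3 + k))
(((X(3) - 1)*3)*((15 + 4) + (-3 - 1*0)))*27 = ((((12 + 3² - 8*3) - 1)*3)*((15 + 4) + (-3 - 1*0)))*27 = ((((12 + 9 - 24) - 1)*3)*(19 + (-3 + 0)))*27 = (((-3 - 1)*3)*(19 - 3))*27 = (-4*3*16)*27 = -12*16*27 = -192*27 = -5184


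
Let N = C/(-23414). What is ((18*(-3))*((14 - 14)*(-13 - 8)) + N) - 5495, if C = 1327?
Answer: -128661257/23414 ≈ -5495.1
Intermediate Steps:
N = -1327/23414 (N = 1327/(-23414) = 1327*(-1/23414) = -1327/23414 ≈ -0.056675)
((18*(-3))*((14 - 14)*(-13 - 8)) + N) - 5495 = ((18*(-3))*((14 - 14)*(-13 - 8)) - 1327/23414) - 5495 = (-0*(-21) - 1327/23414) - 5495 = (-54*0 - 1327/23414) - 5495 = (0 - 1327/23414) - 5495 = -1327/23414 - 5495 = -128661257/23414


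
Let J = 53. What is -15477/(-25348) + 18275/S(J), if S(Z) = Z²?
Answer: 506709593/71202532 ≈ 7.1165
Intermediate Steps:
-15477/(-25348) + 18275/S(J) = -15477/(-25348) + 18275/(53²) = -15477*(-1/25348) + 18275/2809 = 15477/25348 + 18275*(1/2809) = 15477/25348 + 18275/2809 = 506709593/71202532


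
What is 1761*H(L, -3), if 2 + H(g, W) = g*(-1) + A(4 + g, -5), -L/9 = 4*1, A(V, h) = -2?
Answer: 56352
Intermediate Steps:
L = -36 ≈ -36.000
H(g, W) = -4 - g (H(g, W) = -2 + (g*(-1) - 2) = -2 + (-g - 2) = -2 + (-2 - g) = -4 - g)
1761*H(L, -3) = 1761*(-4 - 1*(-36)) = 1761*(-4 + 36) = 1761*32 = 56352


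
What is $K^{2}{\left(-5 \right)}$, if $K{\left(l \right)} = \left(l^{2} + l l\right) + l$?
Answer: $2025$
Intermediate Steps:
$K{\left(l \right)} = l + 2 l^{2}$ ($K{\left(l \right)} = \left(l^{2} + l^{2}\right) + l = 2 l^{2} + l = l + 2 l^{2}$)
$K^{2}{\left(-5 \right)} = \left(- 5 \left(1 + 2 \left(-5\right)\right)\right)^{2} = \left(- 5 \left(1 - 10\right)\right)^{2} = \left(\left(-5\right) \left(-9\right)\right)^{2} = 45^{2} = 2025$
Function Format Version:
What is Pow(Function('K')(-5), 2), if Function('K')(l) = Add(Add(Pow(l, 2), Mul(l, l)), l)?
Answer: 2025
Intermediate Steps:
Function('K')(l) = Add(l, Mul(2, Pow(l, 2))) (Function('K')(l) = Add(Add(Pow(l, 2), Pow(l, 2)), l) = Add(Mul(2, Pow(l, 2)), l) = Add(l, Mul(2, Pow(l, 2))))
Pow(Function('K')(-5), 2) = Pow(Mul(-5, Add(1, Mul(2, -5))), 2) = Pow(Mul(-5, Add(1, -10)), 2) = Pow(Mul(-5, -9), 2) = Pow(45, 2) = 2025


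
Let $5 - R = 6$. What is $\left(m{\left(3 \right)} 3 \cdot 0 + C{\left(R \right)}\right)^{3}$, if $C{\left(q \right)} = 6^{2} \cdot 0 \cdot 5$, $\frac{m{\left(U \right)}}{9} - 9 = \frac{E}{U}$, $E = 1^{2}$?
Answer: $0$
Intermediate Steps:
$R = -1$ ($R = 5 - 6 = -1$)
$E = 1$
$m{\left(U \right)} = 81 + \frac{9}{U}$ ($m{\left(U \right)} = 81 + 9 \cdot 1 \frac{1}{U} = 81 + \frac{9}{U}$)
$C{\left(q \right)} = 0$ ($C{\left(q \right)} = 36 \cdot 0 \cdot 5 = 0 \cdot 5 = 0$)
$\left(m{\left(3 \right)} 3 \cdot 0 + C{\left(R \right)}\right)^{3} = \left(\left(81 + \frac{9}{3}\right) 3 \cdot 0 + 0\right)^{3} = \left(\left(81 + 9 \cdot \frac{1}{3}\right) 0 + 0\right)^{3} = \left(\left(81 + 3\right) 0 + 0\right)^{3} = \left(84 \cdot 0 + 0\right)^{3} = \left(0 + 0\right)^{3} = 0^{3} = 0$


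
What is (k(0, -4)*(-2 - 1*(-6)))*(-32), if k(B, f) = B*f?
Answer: 0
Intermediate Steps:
(k(0, -4)*(-2 - 1*(-6)))*(-32) = ((0*(-4))*(-2 - 1*(-6)))*(-32) = (0*(-2 + 6))*(-32) = (0*4)*(-32) = 0*(-32) = 0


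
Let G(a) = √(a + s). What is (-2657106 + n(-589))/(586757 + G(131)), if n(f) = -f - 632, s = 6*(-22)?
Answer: -1559100775793/344283777050 + 2657149*I/344283777050 ≈ -4.5285 + 7.7179e-6*I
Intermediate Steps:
s = -132
n(f) = -632 - f
G(a) = √(-132 + a) (G(a) = √(a - 132) = √(-132 + a))
(-2657106 + n(-589))/(586757 + G(131)) = (-2657106 + (-632 - 1*(-589)))/(586757 + √(-132 + 131)) = (-2657106 + (-632 + 589))/(586757 + √(-1)) = (-2657106 - 43)/(586757 + I) = -2657149*(586757 - I)/344283777050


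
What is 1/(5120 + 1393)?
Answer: 1/6513 ≈ 0.00015354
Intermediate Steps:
1/(5120 + 1393) = 1/6513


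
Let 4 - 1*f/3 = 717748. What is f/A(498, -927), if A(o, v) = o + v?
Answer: 717744/143 ≈ 5019.2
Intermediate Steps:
f = -2153232 (f = 12 - 3*717748 = 12 - 2153244 = -2153232)
f/A(498, -927) = -2153232/(498 - 927) = -2153232/(-429) = -2153232*(-1/429) = 717744/143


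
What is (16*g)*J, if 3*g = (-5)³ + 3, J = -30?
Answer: 19520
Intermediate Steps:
g = -122/3 (g = ((-5)³ + 3)/3 = (-125 + 3)/3 = (⅓)*(-122) = -122/3 ≈ -40.667)
(16*g)*J = (16*(-122/3))*(-30) = -1952/3*(-30) = 19520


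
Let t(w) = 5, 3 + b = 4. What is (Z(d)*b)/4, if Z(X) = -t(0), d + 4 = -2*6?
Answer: -5/4 ≈ -1.2500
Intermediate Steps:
b = 1 (b = -3 + 4 = 1)
d = -16 (d = -4 - 2*6 = -4 - 12 = -16)
Z(X) = -5 (Z(X) = -1*5 = -5)
(Z(d)*b)/4 = -5*1/4 = -5*¼ = -5/4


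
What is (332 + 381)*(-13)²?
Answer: 120497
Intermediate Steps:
(332 + 381)*(-13)² = 713*169 = 120497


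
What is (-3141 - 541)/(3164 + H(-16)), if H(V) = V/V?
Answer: -3682/3165 ≈ -1.1633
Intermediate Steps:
H(V) = 1
(-3141 - 541)/(3164 + H(-16)) = (-3141 - 541)/(3164 + 1) = -3682/3165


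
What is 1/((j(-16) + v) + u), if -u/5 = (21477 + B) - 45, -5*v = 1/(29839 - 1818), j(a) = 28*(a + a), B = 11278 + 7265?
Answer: -140105/28129020956 ≈ -4.9808e-6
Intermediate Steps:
B = 18543
j(a) = 56*a (j(a) = 28*(2*a) = 56*a)
v = -1/140105 (v = -1/(5*(29839 - 1818)) = -⅕/28021 = -⅕*1/28021 = -1/140105 ≈ -7.1375e-6)
u = -199875 (u = -5*((21477 + 18543) - 45) = -5*(40020 - 45) = -5*39975 = -199875)
1/((j(-16) + v) + u) = 1/((56*(-16) - 1/140105) - 199875) = 1/((-896 - 1/140105) - 199875) = 1/(-125534081/140105 - 199875) = 1/(-28129020956/140105) = -140105/28129020956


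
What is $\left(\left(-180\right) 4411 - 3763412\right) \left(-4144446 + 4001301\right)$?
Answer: $652367877840$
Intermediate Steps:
$\left(\left(-180\right) 4411 - 3763412\right) \left(-4144446 + 4001301\right) = \left(-793980 - 3763412\right) \left(-143145\right) = \left(-4557392\right) \left(-143145\right) = 652367877840$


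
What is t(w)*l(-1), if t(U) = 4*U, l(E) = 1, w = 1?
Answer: 4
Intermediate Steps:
t(w)*l(-1) = (4*1)*1 = 4*1 = 4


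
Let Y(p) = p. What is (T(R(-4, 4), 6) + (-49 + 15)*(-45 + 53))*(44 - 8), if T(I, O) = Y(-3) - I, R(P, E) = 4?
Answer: -10044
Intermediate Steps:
T(I, O) = -3 - I
(T(R(-4, 4), 6) + (-49 + 15)*(-45 + 53))*(44 - 8) = ((-3 - 1*4) + (-49 + 15)*(-45 + 53))*(44 - 8) = ((-3 - 4) - 34*8)*36 = (-7 - 272)*36 = -279*36 = -10044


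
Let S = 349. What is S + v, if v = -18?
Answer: 331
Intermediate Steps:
S + v = 349 - 18 = 331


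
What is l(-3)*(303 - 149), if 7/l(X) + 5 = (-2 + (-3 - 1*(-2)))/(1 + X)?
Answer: -308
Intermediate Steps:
l(X) = 7/(-5 - 3/(1 + X)) (l(X) = 7/(-5 + (-2 + (-3 - 1*(-2)))/(1 + X)) = 7/(-5 + (-2 + (-3 + 2))/(1 + X)) = 7/(-5 + (-2 - 1)/(1 + X)) = 7/(-5 - 3/(1 + X)))
l(-3)*(303 - 149) = (7*(-1 - 1*(-3))/(8 + 5*(-3)))*(303 - 149) = (7*(-1 + 3)/(8 - 15))*154 = (7*2/(-7))*154 = (7*(-⅐)*2)*154 = -2*154 = -308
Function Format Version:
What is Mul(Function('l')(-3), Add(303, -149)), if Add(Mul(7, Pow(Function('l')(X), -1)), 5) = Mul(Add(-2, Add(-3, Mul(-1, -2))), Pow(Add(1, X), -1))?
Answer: -308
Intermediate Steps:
Function('l')(X) = Mul(7, Pow(Add(-5, Mul(-3, Pow(Add(1, X), -1))), -1)) (Function('l')(X) = Mul(7, Pow(Add(-5, Mul(Add(-2, Add(-3, Mul(-1, -2))), Pow(Add(1, X), -1))), -1)) = Mul(7, Pow(Add(-5, Mul(Add(-2, Add(-3, 2)), Pow(Add(1, X), -1))), -1)) = Mul(7, Pow(Add(-5, Mul(Add(-2, -1), Pow(Add(1, X), -1))), -1)) = Mul(7, Pow(Add(-5, Mul(-3, Pow(Add(1, X), -1))), -1)))
Mul(Function('l')(-3), Add(303, -149)) = Mul(Mul(7, Pow(Add(8, Mul(5, -3)), -1), Add(-1, Mul(-1, -3))), Add(303, -149)) = Mul(Mul(7, Pow(Add(8, -15), -1), Add(-1, 3)), 154) = Mul(Mul(7, Pow(-7, -1), 2), 154) = Mul(Mul(7, Rational(-1, 7), 2), 154) = Mul(-2, 154) = -308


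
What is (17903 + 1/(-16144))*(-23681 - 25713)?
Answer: -7138075887607/8072 ≈ -8.8430e+8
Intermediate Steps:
(17903 + 1/(-16144))*(-23681 - 25713) = (17903 - 1/16144)*(-49394) = (289026031/16144)*(-49394) = -7138075887607/8072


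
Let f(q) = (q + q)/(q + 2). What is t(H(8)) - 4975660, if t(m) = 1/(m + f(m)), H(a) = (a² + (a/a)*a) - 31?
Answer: -9180092657/1845 ≈ -4.9757e+6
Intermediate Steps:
H(a) = -31 + a + a² (H(a) = (a² + 1*a) - 31 = (a² + a) - 31 = (a + a²) - 31 = -31 + a + a²)
f(q) = 2*q/(2 + q) (f(q) = (2*q)/(2 + q) = 2*q/(2 + q))
t(m) = 1/(m + 2*m/(2 + m))
t(H(8)) - 4975660 = (2 + (-31 + 8 + 8²))/((-31 + 8 + 8²)*(4 + (-31 + 8 + 8²))) - 4975660 = (2 + (-31 + 8 + 64))/((-31 + 8 + 64)*(4 + (-31 + 8 + 64))) - 4975660 = (2 + 41)/(41*(4 + 41)) - 4975660 = (1/41)*43/45 - 4975660 = (1/41)*(1/45)*43 - 4975660 = 43/1845 - 4975660 = -9180092657/1845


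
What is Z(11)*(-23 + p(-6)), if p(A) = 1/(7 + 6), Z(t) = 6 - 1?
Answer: -1490/13 ≈ -114.62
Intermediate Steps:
Z(t) = 5
p(A) = 1/13
Z(11)*(-23 + p(-6)) = 5*(-23 + 1/13) = 5*(-298/13) = -1490/13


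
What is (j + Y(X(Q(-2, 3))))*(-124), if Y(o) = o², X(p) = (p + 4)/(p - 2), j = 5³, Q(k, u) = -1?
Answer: -15624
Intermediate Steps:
j = 125
X(p) = (4 + p)/(-2 + p)
(j + Y(X(Q(-2, 3))))*(-124) = (125 + ((4 - 1)/(-2 - 1))²)*(-124) = (125 + (3/(-3))²)*(-124) = (125 + (-⅓*3)²)*(-124) = (125 + (-1)²)*(-124) = (125 + 1)*(-124) = 126*(-124) = -15624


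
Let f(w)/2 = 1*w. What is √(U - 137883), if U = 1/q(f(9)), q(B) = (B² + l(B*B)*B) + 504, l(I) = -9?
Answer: I*√6795425698/222 ≈ 371.33*I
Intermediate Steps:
f(w) = 2*w (f(w) = 2*(1*w) = 2*w)
q(B) = 504 + B² - 9*B (q(B) = (B² - 9*B) + 504 = 504 + B² - 9*B)
U = 1/666 (U = 1/(504 + (2*9)² - 18*9) = 1/(504 + 18² - 9*18) = 1/(504 + 324 - 162) = 1/666 ≈ 0.0015015)
√(U - 137883) = √(1/666 - 137883) = √(-91830077/666) = I*√6795425698/222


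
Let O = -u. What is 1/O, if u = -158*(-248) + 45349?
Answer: -1/84533 ≈ -1.1830e-5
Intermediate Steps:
u = 84533 (u = 39184 + 45349 = 84533)
O = -84533 (O = -1*84533 = -84533)
1/O = 1/(-84533) = -1/84533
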